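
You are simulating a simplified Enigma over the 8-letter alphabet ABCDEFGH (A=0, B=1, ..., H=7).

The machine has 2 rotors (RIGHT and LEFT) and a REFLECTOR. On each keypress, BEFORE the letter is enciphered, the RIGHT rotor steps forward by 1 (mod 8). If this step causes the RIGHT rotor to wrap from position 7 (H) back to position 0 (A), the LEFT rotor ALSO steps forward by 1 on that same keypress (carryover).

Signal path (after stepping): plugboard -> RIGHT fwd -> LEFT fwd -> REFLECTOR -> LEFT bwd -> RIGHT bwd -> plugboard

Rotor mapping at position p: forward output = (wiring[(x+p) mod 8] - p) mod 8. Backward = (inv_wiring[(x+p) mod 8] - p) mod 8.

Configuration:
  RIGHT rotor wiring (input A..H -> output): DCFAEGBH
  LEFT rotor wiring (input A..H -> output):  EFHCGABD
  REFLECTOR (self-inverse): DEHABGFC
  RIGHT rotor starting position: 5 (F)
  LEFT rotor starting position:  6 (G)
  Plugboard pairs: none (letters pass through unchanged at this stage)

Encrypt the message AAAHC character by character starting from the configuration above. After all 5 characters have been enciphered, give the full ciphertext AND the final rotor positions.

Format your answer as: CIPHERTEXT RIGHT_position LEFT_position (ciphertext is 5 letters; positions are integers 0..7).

Answer: EDEAG 2 7

Derivation:
Char 1 ('A'): step: R->6, L=6; A->plug->A->R->D->L->H->refl->C->L'->H->R'->E->plug->E
Char 2 ('A'): step: R->7, L=6; A->plug->A->R->A->L->D->refl->A->L'->G->R'->D->plug->D
Char 3 ('A'): step: R->0, L->7 (L advanced); A->plug->A->R->D->L->A->refl->D->L'->E->R'->E->plug->E
Char 4 ('H'): step: R->1, L=7; H->plug->H->R->C->L->G->refl->F->L'->B->R'->A->plug->A
Char 5 ('C'): step: R->2, L=7; C->plug->C->R->C->L->G->refl->F->L'->B->R'->G->plug->G
Final: ciphertext=EDEAG, RIGHT=2, LEFT=7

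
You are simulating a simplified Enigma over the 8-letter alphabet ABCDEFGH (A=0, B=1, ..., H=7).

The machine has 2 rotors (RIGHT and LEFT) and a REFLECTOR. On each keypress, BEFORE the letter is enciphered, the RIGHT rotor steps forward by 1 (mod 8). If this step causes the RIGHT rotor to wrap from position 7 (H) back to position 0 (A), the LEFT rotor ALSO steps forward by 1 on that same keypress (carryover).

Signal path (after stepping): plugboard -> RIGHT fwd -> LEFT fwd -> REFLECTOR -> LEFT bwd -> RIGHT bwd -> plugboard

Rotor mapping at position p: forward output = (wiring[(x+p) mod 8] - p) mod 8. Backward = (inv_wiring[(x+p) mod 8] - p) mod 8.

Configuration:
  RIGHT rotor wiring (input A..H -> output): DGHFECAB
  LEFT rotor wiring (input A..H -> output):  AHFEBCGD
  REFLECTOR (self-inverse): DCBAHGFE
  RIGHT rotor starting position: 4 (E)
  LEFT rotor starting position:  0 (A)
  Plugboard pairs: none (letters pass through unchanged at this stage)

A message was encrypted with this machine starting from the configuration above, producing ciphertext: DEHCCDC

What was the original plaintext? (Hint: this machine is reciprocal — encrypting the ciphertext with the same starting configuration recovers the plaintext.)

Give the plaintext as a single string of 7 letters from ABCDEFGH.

Answer: FBGHBAB

Derivation:
Char 1 ('D'): step: R->5, L=0; D->plug->D->R->G->L->G->refl->F->L'->C->R'->F->plug->F
Char 2 ('E'): step: R->6, L=0; E->plug->E->R->B->L->H->refl->E->L'->D->R'->B->plug->B
Char 3 ('H'): step: R->7, L=0; H->plug->H->R->B->L->H->refl->E->L'->D->R'->G->plug->G
Char 4 ('C'): step: R->0, L->1 (L advanced); C->plug->C->R->H->L->H->refl->E->L'->B->R'->H->plug->H
Char 5 ('C'): step: R->1, L=1; C->plug->C->R->E->L->B->refl->C->L'->G->R'->B->plug->B
Char 6 ('D'): step: R->2, L=1; D->plug->D->R->A->L->G->refl->F->L'->F->R'->A->plug->A
Char 7 ('C'): step: R->3, L=1; C->plug->C->R->H->L->H->refl->E->L'->B->R'->B->plug->B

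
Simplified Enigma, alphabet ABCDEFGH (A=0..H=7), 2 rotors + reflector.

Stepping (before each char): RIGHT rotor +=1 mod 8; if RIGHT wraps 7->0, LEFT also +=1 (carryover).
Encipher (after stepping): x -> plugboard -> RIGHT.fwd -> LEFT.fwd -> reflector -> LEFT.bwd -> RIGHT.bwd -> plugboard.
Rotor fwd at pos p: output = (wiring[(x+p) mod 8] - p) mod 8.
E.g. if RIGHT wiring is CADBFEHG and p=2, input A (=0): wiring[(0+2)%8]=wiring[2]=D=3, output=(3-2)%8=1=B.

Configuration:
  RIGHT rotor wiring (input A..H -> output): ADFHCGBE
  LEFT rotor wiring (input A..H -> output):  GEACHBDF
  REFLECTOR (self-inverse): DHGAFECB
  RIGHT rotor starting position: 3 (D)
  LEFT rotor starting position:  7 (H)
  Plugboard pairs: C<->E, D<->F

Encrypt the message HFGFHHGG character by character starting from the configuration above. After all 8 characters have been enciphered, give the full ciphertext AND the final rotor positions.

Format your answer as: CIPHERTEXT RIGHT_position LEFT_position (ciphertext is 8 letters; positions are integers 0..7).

Char 1 ('H'): step: R->4, L=7; H->plug->H->R->D->L->B->refl->H->L'->B->R'->G->plug->G
Char 2 ('F'): step: R->5, L=7; F->plug->D->R->D->L->B->refl->H->L'->B->R'->A->plug->A
Char 3 ('G'): step: R->6, L=7; G->plug->G->R->E->L->D->refl->A->L'->F->R'->D->plug->F
Char 4 ('F'): step: R->7, L=7; F->plug->D->R->G->L->C->refl->G->L'->A->R'->E->plug->C
Char 5 ('H'): step: R->0, L->0 (L advanced); H->plug->H->R->E->L->H->refl->B->L'->F->R'->C->plug->E
Char 6 ('H'): step: R->1, L=0; H->plug->H->R->H->L->F->refl->E->L'->B->R'->D->plug->F
Char 7 ('G'): step: R->2, L=0; G->plug->G->R->G->L->D->refl->A->L'->C->R'->F->plug->D
Char 8 ('G'): step: R->3, L=0; G->plug->G->R->A->L->G->refl->C->L'->D->R'->C->plug->E
Final: ciphertext=GAFCEFDE, RIGHT=3, LEFT=0

Answer: GAFCEFDE 3 0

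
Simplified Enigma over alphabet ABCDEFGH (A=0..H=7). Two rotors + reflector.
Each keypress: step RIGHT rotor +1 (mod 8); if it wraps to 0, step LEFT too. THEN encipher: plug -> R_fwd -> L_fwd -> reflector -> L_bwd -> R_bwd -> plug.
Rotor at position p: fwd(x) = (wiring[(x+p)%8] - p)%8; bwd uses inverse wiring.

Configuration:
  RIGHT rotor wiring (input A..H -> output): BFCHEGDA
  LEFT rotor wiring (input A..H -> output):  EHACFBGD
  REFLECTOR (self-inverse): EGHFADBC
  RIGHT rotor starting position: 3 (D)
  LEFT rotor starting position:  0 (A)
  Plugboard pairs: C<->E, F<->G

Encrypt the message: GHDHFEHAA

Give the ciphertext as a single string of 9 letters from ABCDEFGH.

Answer: HDCFCBDEB

Derivation:
Char 1 ('G'): step: R->4, L=0; G->plug->F->R->B->L->H->refl->C->L'->D->R'->H->plug->H
Char 2 ('H'): step: R->5, L=0; H->plug->H->R->H->L->D->refl->F->L'->E->R'->D->plug->D
Char 3 ('D'): step: R->6, L=0; D->plug->D->R->H->L->D->refl->F->L'->E->R'->E->plug->C
Char 4 ('H'): step: R->7, L=0; H->plug->H->R->E->L->F->refl->D->L'->H->R'->G->plug->F
Char 5 ('F'): step: R->0, L->1 (L advanced); F->plug->G->R->D->L->E->refl->A->L'->E->R'->E->plug->C
Char 6 ('E'): step: R->1, L=1; E->plug->C->R->G->L->C->refl->H->L'->B->R'->B->plug->B
Char 7 ('H'): step: R->2, L=1; H->plug->H->R->D->L->E->refl->A->L'->E->R'->D->plug->D
Char 8 ('A'): step: R->3, L=1; A->plug->A->R->E->L->A->refl->E->L'->D->R'->C->plug->E
Char 9 ('A'): step: R->4, L=1; A->plug->A->R->A->L->G->refl->B->L'->C->R'->B->plug->B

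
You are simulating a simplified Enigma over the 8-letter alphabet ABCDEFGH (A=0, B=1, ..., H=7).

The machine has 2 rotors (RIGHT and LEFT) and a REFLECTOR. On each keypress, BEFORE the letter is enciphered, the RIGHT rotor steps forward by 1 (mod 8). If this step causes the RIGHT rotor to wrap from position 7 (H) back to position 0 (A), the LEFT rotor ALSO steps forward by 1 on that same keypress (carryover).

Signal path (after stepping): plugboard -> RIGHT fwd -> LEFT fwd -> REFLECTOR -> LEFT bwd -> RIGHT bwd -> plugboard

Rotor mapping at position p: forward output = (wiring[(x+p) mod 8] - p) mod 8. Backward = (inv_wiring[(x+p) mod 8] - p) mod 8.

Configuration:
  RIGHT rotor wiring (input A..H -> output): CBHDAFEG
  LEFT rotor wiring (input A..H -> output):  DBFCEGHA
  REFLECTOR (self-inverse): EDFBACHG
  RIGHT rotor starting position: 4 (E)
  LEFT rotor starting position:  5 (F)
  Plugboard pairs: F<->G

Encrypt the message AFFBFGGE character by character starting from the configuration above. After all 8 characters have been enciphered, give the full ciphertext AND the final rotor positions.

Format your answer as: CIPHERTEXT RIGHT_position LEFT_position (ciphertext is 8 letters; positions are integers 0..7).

Answer: GBGADCBA 4 6

Derivation:
Char 1 ('A'): step: R->5, L=5; A->plug->A->R->A->L->B->refl->D->L'->C->R'->F->plug->G
Char 2 ('F'): step: R->6, L=5; F->plug->G->R->C->L->D->refl->B->L'->A->R'->B->plug->B
Char 3 ('F'): step: R->7, L=5; F->plug->G->R->G->L->F->refl->C->L'->B->R'->F->plug->G
Char 4 ('B'): step: R->0, L->6 (L advanced); B->plug->B->R->B->L->C->refl->F->L'->C->R'->A->plug->A
Char 5 ('F'): step: R->1, L=6; F->plug->G->R->F->L->E->refl->A->L'->H->R'->D->plug->D
Char 6 ('G'): step: R->2, L=6; G->plug->F->R->E->L->H->refl->G->L'->G->R'->C->plug->C
Char 7 ('G'): step: R->3, L=6; G->plug->F->R->H->L->A->refl->E->L'->F->R'->B->plug->B
Char 8 ('E'): step: R->4, L=6; E->plug->E->R->G->L->G->refl->H->L'->E->R'->A->plug->A
Final: ciphertext=GBGADCBA, RIGHT=4, LEFT=6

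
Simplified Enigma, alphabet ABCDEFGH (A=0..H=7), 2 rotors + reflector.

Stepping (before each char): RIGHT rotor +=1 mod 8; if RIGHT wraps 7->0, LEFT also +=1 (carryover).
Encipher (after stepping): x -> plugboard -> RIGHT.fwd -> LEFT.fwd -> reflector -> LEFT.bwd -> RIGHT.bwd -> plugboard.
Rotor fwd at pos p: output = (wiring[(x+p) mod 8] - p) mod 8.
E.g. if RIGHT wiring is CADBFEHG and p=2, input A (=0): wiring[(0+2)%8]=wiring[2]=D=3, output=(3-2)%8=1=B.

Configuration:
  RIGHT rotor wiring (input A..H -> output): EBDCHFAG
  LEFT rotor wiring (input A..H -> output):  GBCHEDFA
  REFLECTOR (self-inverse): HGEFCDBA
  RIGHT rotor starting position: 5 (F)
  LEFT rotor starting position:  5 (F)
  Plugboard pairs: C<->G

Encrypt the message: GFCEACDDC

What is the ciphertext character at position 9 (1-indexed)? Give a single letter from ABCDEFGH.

Char 1 ('G'): step: R->6, L=5; G->plug->C->R->G->L->C->refl->E->L'->E->R'->F->plug->F
Char 2 ('F'): step: R->7, L=5; F->plug->F->R->A->L->G->refl->B->L'->D->R'->E->plug->E
Char 3 ('C'): step: R->0, L->6 (L advanced); C->plug->G->R->A->L->H->refl->A->L'->C->R'->D->plug->D
Char 4 ('E'): step: R->1, L=6; E->plug->E->R->E->L->E->refl->C->L'->B->R'->C->plug->G
Char 5 ('A'): step: R->2, L=6; A->plug->A->R->B->L->C->refl->E->L'->E->R'->F->plug->F
Char 6 ('C'): step: R->3, L=6; C->plug->G->R->G->L->G->refl->B->L'->F->R'->D->plug->D
Char 7 ('D'): step: R->4, L=6; D->plug->D->R->C->L->A->refl->H->L'->A->R'->E->plug->E
Char 8 ('D'): step: R->5, L=6; D->plug->D->R->H->L->F->refl->D->L'->D->R'->B->plug->B
Char 9 ('C'): step: R->6, L=6; C->plug->G->R->B->L->C->refl->E->L'->E->R'->F->plug->F

F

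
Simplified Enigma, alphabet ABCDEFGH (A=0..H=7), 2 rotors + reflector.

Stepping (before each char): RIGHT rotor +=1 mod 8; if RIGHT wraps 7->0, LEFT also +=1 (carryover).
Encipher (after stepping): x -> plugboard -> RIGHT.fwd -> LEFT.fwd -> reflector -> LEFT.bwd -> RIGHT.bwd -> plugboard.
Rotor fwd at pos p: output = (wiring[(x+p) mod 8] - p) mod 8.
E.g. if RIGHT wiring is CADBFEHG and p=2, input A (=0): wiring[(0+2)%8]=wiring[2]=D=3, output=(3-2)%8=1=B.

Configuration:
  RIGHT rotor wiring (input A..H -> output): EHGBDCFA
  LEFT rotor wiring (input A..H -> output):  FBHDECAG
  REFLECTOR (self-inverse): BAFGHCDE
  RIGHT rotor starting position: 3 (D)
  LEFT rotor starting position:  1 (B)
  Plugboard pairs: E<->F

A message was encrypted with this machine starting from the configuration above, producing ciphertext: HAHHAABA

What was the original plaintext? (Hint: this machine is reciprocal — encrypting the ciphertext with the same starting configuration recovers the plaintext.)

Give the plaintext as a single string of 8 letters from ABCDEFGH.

Char 1 ('H'): step: R->4, L=1; H->plug->H->R->F->L->H->refl->E->L'->H->R'->A->plug->A
Char 2 ('A'): step: R->5, L=1; A->plug->A->R->F->L->H->refl->E->L'->H->R'->D->plug->D
Char 3 ('H'): step: R->6, L=1; H->plug->H->R->E->L->B->refl->A->L'->A->R'->E->plug->F
Char 4 ('H'): step: R->7, L=1; H->plug->H->R->G->L->F->refl->C->L'->C->R'->E->plug->F
Char 5 ('A'): step: R->0, L->2 (L advanced); A->plug->A->R->E->L->G->refl->D->L'->G->R'->C->plug->C
Char 6 ('A'): step: R->1, L=2; A->plug->A->R->G->L->D->refl->G->L'->E->R'->F->plug->E
Char 7 ('B'): step: R->2, L=2; B->plug->B->R->H->L->H->refl->E->L'->F->R'->H->plug->H
Char 8 ('A'): step: R->3, L=2; A->plug->A->R->G->L->D->refl->G->L'->E->R'->G->plug->G

Answer: ADFFCEHG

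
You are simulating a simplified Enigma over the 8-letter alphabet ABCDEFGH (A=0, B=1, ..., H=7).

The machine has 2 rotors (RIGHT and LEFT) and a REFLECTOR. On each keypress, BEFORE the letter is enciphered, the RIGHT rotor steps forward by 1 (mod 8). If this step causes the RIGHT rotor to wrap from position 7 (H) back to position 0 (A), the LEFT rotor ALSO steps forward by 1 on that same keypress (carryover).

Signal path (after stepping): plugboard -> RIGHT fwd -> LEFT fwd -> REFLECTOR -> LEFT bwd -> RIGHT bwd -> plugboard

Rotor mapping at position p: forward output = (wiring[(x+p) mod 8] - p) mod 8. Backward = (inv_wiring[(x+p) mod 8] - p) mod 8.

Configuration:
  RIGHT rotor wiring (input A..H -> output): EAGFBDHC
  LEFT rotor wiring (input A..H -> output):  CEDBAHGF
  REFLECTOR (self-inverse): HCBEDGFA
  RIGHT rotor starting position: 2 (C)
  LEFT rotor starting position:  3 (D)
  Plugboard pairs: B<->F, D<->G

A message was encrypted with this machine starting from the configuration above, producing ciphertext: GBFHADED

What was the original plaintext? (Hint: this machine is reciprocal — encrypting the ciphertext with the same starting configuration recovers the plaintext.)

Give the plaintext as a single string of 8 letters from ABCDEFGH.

Char 1 ('G'): step: R->3, L=3; G->plug->D->R->E->L->C->refl->B->L'->G->R'->B->plug->F
Char 2 ('B'): step: R->4, L=3; B->plug->F->R->E->L->C->refl->B->L'->G->R'->D->plug->G
Char 3 ('F'): step: R->5, L=3; F->plug->B->R->C->L->E->refl->D->L'->D->R'->E->plug->E
Char 4 ('H'): step: R->6, L=3; H->plug->H->R->F->L->H->refl->A->L'->H->R'->F->plug->B
Char 5 ('A'): step: R->7, L=3; A->plug->A->R->D->L->D->refl->E->L'->C->R'->F->plug->B
Char 6 ('D'): step: R->0, L->4 (L advanced); D->plug->G->R->H->L->F->refl->G->L'->E->R'->A->plug->A
Char 7 ('E'): step: R->1, L=4; E->plug->E->R->C->L->C->refl->B->L'->D->R'->H->plug->H
Char 8 ('D'): step: R->2, L=4; D->plug->G->R->C->L->C->refl->B->L'->D->R'->B->plug->F

Answer: FGEBBAHF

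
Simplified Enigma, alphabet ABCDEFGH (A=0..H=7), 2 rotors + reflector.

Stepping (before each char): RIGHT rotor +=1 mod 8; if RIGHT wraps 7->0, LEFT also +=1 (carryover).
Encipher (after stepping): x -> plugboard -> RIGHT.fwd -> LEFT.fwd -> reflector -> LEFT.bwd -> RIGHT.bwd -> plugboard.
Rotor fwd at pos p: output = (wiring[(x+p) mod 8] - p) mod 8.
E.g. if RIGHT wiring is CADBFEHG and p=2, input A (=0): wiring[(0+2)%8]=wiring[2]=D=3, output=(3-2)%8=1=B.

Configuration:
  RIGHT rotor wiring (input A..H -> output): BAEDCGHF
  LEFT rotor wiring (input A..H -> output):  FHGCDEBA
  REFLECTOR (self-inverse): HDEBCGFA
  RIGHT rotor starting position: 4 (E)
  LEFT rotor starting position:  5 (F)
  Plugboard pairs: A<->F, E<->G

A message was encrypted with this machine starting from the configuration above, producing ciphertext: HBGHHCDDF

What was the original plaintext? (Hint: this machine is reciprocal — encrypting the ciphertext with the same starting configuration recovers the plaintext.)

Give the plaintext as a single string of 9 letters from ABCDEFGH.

Answer: BGCFBAGGH

Derivation:
Char 1 ('H'): step: R->5, L=5; H->plug->H->R->F->L->B->refl->D->L'->C->R'->B->plug->B
Char 2 ('B'): step: R->6, L=5; B->plug->B->R->H->L->G->refl->F->L'->G->R'->E->plug->G
Char 3 ('G'): step: R->7, L=5; G->plug->E->R->E->L->C->refl->E->L'->B->R'->C->plug->C
Char 4 ('H'): step: R->0, L->6 (L advanced); H->plug->H->R->F->L->E->refl->C->L'->B->R'->A->plug->F
Char 5 ('H'): step: R->1, L=6; H->plug->H->R->A->L->D->refl->B->L'->D->R'->B->plug->B
Char 6 ('C'): step: R->2, L=6; C->plug->C->R->A->L->D->refl->B->L'->D->R'->F->plug->A
Char 7 ('D'): step: R->3, L=6; D->plug->D->R->E->L->A->refl->H->L'->C->R'->E->plug->G
Char 8 ('D'): step: R->4, L=6; D->plug->D->R->B->L->C->refl->E->L'->F->R'->E->plug->G
Char 9 ('F'): step: R->5, L=6; F->plug->A->R->B->L->C->refl->E->L'->F->R'->H->plug->H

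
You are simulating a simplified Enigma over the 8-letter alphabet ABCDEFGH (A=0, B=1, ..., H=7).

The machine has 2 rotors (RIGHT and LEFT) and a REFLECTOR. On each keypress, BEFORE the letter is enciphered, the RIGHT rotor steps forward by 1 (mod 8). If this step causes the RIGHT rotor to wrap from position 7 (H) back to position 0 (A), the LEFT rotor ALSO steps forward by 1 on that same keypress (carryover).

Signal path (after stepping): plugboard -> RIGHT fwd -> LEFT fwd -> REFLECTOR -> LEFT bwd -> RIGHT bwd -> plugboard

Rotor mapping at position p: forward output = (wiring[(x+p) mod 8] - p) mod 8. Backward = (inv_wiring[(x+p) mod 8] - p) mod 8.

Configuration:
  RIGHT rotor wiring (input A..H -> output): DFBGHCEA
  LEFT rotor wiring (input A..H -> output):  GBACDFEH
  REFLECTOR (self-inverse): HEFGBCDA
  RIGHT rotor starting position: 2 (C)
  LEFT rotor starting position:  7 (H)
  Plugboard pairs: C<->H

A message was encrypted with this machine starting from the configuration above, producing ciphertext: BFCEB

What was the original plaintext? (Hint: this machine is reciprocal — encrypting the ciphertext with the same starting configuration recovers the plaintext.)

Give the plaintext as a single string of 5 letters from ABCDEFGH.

Answer: CHBHH

Derivation:
Char 1 ('B'): step: R->3, L=7; B->plug->B->R->E->L->D->refl->G->L'->G->R'->H->plug->C
Char 2 ('F'): step: R->4, L=7; F->plug->F->R->B->L->H->refl->A->L'->A->R'->C->plug->H
Char 3 ('C'): step: R->5, L=7; C->plug->H->R->C->L->C->refl->F->L'->H->R'->B->plug->B
Char 4 ('E'): step: R->6, L=7; E->plug->E->R->D->L->B->refl->E->L'->F->R'->C->plug->H
Char 5 ('B'): step: R->7, L=7; B->plug->B->R->E->L->D->refl->G->L'->G->R'->C->plug->H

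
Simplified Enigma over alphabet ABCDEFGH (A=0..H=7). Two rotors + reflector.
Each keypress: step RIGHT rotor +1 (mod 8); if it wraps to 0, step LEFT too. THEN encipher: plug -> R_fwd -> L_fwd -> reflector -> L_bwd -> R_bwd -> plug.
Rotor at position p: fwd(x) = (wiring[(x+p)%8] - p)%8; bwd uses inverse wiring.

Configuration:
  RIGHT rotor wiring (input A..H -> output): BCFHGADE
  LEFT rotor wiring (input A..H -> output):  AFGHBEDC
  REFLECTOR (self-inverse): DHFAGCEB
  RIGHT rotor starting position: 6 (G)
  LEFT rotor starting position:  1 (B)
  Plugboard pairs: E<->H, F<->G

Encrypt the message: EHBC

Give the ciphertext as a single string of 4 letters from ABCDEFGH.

Char 1 ('E'): step: R->7, L=1; E->plug->H->R->E->L->D->refl->A->L'->D->R'->C->plug->C
Char 2 ('H'): step: R->0, L->2 (L advanced); H->plug->E->R->G->L->G->refl->E->L'->A->R'->F->plug->G
Char 3 ('B'): step: R->1, L=2; B->plug->B->R->E->L->B->refl->H->L'->C->R'->F->plug->G
Char 4 ('C'): step: R->2, L=2; C->plug->C->R->E->L->B->refl->H->L'->C->R'->F->plug->G

Answer: CGGG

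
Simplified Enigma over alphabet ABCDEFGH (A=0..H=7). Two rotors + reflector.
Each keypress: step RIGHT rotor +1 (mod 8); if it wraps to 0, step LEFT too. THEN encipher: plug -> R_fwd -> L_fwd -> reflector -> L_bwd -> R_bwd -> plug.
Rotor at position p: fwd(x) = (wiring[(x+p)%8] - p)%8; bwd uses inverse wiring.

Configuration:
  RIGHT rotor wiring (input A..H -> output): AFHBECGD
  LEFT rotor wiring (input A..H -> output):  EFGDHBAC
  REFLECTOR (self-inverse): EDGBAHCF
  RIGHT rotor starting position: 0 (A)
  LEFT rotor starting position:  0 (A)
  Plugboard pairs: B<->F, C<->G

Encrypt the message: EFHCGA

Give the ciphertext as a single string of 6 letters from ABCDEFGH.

Char 1 ('E'): step: R->1, L=0; E->plug->E->R->B->L->F->refl->H->L'->E->R'->A->plug->A
Char 2 ('F'): step: R->2, L=0; F->plug->B->R->H->L->C->refl->G->L'->C->R'->C->plug->G
Char 3 ('H'): step: R->3, L=0; H->plug->H->R->E->L->H->refl->F->L'->B->R'->B->plug->F
Char 4 ('C'): step: R->4, L=0; C->plug->G->R->D->L->D->refl->B->L'->F->R'->H->plug->H
Char 5 ('G'): step: R->5, L=0; G->plug->C->R->G->L->A->refl->E->L'->A->R'->E->plug->E
Char 6 ('A'): step: R->6, L=0; A->plug->A->R->A->L->E->refl->A->L'->G->R'->G->plug->C

Answer: AGFHEC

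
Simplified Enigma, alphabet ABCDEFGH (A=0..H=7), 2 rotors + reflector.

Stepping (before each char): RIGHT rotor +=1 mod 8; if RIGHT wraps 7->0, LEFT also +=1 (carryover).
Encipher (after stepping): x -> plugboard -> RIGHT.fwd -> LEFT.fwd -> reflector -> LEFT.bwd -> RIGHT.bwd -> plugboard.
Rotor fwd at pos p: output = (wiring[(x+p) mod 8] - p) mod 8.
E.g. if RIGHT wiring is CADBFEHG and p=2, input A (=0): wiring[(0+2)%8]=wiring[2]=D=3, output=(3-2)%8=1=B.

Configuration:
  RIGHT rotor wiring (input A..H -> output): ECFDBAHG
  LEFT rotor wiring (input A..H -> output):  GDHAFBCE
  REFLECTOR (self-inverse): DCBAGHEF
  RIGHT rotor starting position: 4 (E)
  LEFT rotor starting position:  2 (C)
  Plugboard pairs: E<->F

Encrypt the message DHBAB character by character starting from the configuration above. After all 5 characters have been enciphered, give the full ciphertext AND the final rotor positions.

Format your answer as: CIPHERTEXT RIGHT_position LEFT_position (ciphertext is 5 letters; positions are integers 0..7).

Answer: FDAFA 1 3

Derivation:
Char 1 ('D'): step: R->5, L=2; D->plug->D->R->H->L->B->refl->C->L'->F->R'->E->plug->F
Char 2 ('H'): step: R->6, L=2; H->plug->H->R->C->L->D->refl->A->L'->E->R'->D->plug->D
Char 3 ('B'): step: R->7, L=2; B->plug->B->R->F->L->C->refl->B->L'->H->R'->A->plug->A
Char 4 ('A'): step: R->0, L->3 (L advanced); A->plug->A->R->E->L->B->refl->C->L'->B->R'->E->plug->F
Char 5 ('B'): step: R->1, L=3; B->plug->B->R->E->L->B->refl->C->L'->B->R'->A->plug->A
Final: ciphertext=FDAFA, RIGHT=1, LEFT=3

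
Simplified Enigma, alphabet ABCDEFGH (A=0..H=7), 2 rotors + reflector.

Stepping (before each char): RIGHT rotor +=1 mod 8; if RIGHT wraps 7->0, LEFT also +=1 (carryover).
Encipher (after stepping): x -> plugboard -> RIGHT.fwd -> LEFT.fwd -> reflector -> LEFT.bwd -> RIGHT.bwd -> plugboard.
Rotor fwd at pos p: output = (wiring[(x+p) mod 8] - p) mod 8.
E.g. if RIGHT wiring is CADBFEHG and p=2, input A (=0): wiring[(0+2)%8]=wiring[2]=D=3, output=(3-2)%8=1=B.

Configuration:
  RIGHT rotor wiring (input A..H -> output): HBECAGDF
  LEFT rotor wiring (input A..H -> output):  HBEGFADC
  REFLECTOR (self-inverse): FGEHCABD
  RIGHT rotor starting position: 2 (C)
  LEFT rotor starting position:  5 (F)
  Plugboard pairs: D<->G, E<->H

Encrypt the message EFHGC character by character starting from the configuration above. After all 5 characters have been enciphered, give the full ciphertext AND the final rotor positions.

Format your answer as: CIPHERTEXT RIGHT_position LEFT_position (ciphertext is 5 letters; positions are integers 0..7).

Char 1 ('E'): step: R->3, L=5; E->plug->H->R->B->L->G->refl->B->L'->G->R'->G->plug->D
Char 2 ('F'): step: R->4, L=5; F->plug->F->R->F->L->H->refl->D->L'->A->R'->G->plug->D
Char 3 ('H'): step: R->5, L=5; H->plug->E->R->E->L->E->refl->C->L'->D->R'->H->plug->E
Char 4 ('G'): step: R->6, L=5; G->plug->D->R->D->L->C->refl->E->L'->E->R'->F->plug->F
Char 5 ('C'): step: R->7, L=5; C->plug->C->R->C->L->F->refl->A->L'->H->R'->G->plug->D
Final: ciphertext=DDEFD, RIGHT=7, LEFT=5

Answer: DDEFD 7 5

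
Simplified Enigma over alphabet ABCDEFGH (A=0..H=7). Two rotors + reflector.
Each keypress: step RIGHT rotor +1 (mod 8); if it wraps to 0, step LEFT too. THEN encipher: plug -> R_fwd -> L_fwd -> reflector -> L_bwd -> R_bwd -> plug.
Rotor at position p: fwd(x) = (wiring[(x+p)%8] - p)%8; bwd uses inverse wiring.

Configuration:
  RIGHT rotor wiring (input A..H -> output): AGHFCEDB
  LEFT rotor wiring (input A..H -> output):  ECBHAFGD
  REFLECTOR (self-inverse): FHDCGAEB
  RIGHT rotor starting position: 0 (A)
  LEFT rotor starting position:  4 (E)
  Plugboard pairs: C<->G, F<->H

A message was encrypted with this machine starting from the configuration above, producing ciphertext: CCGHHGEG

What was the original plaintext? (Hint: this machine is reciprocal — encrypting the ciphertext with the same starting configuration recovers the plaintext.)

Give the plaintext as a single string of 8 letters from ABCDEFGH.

Char 1 ('C'): step: R->1, L=4; C->plug->G->R->A->L->E->refl->G->L'->F->R'->A->plug->A
Char 2 ('C'): step: R->2, L=4; C->plug->G->R->G->L->F->refl->A->L'->E->R'->H->plug->F
Char 3 ('G'): step: R->3, L=4; G->plug->C->R->B->L->B->refl->H->L'->D->R'->G->plug->C
Char 4 ('H'): step: R->4, L=4; H->plug->F->R->C->L->C->refl->D->L'->H->R'->C->plug->G
Char 5 ('H'): step: R->5, L=4; H->plug->F->R->C->L->C->refl->D->L'->H->R'->A->plug->A
Char 6 ('G'): step: R->6, L=4; G->plug->C->R->C->L->C->refl->D->L'->H->R'->F->plug->H
Char 7 ('E'): step: R->7, L=4; E->plug->E->R->G->L->F->refl->A->L'->E->R'->H->plug->F
Char 8 ('G'): step: R->0, L->5 (L advanced); G->plug->C->R->H->L->D->refl->C->L'->G->R'->B->plug->B

Answer: AFCGAHFB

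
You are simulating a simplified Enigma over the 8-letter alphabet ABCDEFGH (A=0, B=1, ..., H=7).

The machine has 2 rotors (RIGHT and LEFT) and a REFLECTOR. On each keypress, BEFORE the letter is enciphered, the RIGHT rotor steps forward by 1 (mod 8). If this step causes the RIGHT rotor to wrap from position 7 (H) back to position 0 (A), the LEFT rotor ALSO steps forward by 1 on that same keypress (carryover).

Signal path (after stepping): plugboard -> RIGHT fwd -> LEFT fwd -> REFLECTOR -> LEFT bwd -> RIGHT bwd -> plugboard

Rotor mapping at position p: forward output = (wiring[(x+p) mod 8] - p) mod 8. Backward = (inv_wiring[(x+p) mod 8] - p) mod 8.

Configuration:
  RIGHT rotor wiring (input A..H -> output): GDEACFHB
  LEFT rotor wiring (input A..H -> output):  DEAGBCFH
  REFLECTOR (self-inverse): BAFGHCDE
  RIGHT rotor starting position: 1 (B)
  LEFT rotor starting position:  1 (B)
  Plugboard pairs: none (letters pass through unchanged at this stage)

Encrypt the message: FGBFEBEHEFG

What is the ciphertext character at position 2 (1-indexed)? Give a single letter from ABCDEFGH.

Char 1 ('F'): step: R->2, L=1; F->plug->F->R->H->L->C->refl->F->L'->C->R'->A->plug->A
Char 2 ('G'): step: R->3, L=1; G->plug->G->R->A->L->D->refl->G->L'->G->R'->E->plug->E

E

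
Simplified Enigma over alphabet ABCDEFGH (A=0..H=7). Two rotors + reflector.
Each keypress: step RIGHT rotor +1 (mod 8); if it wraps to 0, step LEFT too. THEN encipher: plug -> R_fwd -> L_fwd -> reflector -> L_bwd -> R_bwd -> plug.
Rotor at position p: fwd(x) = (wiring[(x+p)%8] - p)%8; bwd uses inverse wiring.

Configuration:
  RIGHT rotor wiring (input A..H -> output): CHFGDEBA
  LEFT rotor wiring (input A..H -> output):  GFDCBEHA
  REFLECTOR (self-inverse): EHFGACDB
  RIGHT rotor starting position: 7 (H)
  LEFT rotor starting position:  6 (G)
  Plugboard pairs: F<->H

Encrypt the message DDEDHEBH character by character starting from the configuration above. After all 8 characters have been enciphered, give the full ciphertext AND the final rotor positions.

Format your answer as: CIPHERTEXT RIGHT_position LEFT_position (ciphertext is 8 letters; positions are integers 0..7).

Answer: CBAEABCF 7 7

Derivation:
Char 1 ('D'): step: R->0, L->7 (L advanced); D->plug->D->R->G->L->F->refl->C->L'->F->R'->C->plug->C
Char 2 ('D'): step: R->1, L=7; D->plug->D->R->C->L->G->refl->D->L'->E->R'->B->plug->B
Char 3 ('E'): step: R->2, L=7; E->plug->E->R->H->L->A->refl->E->L'->D->R'->A->plug->A
Char 4 ('D'): step: R->3, L=7; D->plug->D->R->G->L->F->refl->C->L'->F->R'->E->plug->E
Char 5 ('H'): step: R->4, L=7; H->plug->F->R->D->L->E->refl->A->L'->H->R'->A->plug->A
Char 6 ('E'): step: R->5, L=7; E->plug->E->R->C->L->G->refl->D->L'->E->R'->B->plug->B
Char 7 ('B'): step: R->6, L=7; B->plug->B->R->C->L->G->refl->D->L'->E->R'->C->plug->C
Char 8 ('H'): step: R->7, L=7; H->plug->F->R->E->L->D->refl->G->L'->C->R'->H->plug->F
Final: ciphertext=CBAEABCF, RIGHT=7, LEFT=7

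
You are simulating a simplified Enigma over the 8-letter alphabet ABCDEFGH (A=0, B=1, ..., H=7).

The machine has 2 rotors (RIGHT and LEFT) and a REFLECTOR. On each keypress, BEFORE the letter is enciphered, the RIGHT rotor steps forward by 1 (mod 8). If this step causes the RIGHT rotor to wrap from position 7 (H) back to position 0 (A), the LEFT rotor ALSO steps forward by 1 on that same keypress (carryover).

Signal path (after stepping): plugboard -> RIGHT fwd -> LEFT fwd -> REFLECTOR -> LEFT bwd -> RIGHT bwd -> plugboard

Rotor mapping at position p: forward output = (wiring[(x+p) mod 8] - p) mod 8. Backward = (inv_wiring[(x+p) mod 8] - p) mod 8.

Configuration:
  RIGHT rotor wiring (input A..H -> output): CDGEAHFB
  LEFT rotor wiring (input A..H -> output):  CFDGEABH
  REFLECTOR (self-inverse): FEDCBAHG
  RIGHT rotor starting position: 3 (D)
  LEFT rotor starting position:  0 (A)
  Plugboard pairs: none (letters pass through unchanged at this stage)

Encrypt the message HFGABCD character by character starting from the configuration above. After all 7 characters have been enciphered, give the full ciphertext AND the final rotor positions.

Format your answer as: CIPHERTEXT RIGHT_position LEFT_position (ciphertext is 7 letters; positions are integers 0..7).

Char 1 ('H'): step: R->4, L=0; H->plug->H->R->A->L->C->refl->D->L'->C->R'->G->plug->G
Char 2 ('F'): step: R->5, L=0; F->plug->F->R->B->L->F->refl->A->L'->F->R'->D->plug->D
Char 3 ('G'): step: R->6, L=0; G->plug->G->R->C->L->D->refl->C->L'->A->R'->E->plug->E
Char 4 ('A'): step: R->7, L=0; A->plug->A->R->C->L->D->refl->C->L'->A->R'->G->plug->G
Char 5 ('B'): step: R->0, L->1 (L advanced); B->plug->B->R->D->L->D->refl->C->L'->B->R'->H->plug->H
Char 6 ('C'): step: R->1, L=1; C->plug->C->R->D->L->D->refl->C->L'->B->R'->H->plug->H
Char 7 ('D'): step: R->2, L=1; D->plug->D->R->F->L->A->refl->F->L'->C->R'->B->plug->B
Final: ciphertext=GDEGHHB, RIGHT=2, LEFT=1

Answer: GDEGHHB 2 1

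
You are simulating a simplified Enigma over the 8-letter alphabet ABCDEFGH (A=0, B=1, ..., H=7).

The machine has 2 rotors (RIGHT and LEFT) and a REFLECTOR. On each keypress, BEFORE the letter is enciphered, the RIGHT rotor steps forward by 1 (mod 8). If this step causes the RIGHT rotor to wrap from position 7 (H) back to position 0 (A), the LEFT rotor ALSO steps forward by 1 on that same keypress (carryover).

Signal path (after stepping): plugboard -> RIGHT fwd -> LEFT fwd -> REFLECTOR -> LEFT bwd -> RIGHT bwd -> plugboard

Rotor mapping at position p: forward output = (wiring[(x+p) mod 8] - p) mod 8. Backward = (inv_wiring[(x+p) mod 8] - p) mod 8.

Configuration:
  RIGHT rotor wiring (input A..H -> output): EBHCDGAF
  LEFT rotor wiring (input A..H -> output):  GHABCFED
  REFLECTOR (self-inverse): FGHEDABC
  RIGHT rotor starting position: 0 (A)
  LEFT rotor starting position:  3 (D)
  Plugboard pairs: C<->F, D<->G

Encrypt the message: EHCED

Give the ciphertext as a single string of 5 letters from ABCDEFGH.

Answer: BGEDH

Derivation:
Char 1 ('E'): step: R->1, L=3; E->plug->E->R->F->L->D->refl->E->L'->G->R'->B->plug->B
Char 2 ('H'): step: R->2, L=3; H->plug->H->R->H->L->F->refl->A->L'->E->R'->D->plug->G
Char 3 ('C'): step: R->3, L=3; C->plug->F->R->B->L->H->refl->C->L'->C->R'->E->plug->E
Char 4 ('E'): step: R->4, L=3; E->plug->E->R->A->L->G->refl->B->L'->D->R'->G->plug->D
Char 5 ('D'): step: R->5, L=3; D->plug->G->R->F->L->D->refl->E->L'->G->R'->H->plug->H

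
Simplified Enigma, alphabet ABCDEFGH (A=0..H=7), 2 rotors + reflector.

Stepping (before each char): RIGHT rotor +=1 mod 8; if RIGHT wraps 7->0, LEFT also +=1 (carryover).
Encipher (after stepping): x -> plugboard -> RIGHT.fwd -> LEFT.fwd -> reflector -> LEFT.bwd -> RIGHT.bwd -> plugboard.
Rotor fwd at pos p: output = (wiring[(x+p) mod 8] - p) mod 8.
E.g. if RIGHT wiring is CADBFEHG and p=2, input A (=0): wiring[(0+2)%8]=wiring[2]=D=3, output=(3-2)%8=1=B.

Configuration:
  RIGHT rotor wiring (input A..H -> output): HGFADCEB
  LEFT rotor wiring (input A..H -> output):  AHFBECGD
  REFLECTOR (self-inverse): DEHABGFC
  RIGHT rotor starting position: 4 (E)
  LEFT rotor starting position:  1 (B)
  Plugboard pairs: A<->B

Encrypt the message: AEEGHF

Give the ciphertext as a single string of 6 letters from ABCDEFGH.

Answer: HBFCCA

Derivation:
Char 1 ('A'): step: R->5, L=1; A->plug->B->R->H->L->H->refl->C->L'->G->R'->H->plug->H
Char 2 ('E'): step: R->6, L=1; E->plug->E->R->H->L->H->refl->C->L'->G->R'->A->plug->B
Char 3 ('E'): step: R->7, L=1; E->plug->E->R->B->L->E->refl->B->L'->E->R'->F->plug->F
Char 4 ('G'): step: R->0, L->2 (L advanced); G->plug->G->R->E->L->E->refl->B->L'->F->R'->C->plug->C
Char 5 ('H'): step: R->1, L=2; H->plug->H->R->G->L->G->refl->F->L'->H->R'->C->plug->C
Char 6 ('F'): step: R->2, L=2; F->plug->F->R->H->L->F->refl->G->L'->G->R'->B->plug->A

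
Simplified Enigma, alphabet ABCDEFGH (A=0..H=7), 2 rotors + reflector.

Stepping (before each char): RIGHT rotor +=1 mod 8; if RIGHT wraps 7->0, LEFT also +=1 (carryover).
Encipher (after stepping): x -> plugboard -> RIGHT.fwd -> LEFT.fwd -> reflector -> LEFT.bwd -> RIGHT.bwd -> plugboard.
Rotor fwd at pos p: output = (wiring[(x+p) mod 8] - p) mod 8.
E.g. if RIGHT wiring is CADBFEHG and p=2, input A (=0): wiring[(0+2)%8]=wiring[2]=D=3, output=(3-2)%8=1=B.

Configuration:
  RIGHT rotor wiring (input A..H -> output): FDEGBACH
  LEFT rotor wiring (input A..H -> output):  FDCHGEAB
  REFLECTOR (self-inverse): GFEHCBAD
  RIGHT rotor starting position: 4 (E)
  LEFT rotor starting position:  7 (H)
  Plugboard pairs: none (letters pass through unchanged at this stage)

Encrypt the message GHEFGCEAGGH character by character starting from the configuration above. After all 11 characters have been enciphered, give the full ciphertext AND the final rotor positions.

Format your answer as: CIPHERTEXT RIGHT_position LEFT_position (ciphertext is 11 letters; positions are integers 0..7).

Answer: HFBHHEBHABG 7 0

Derivation:
Char 1 ('G'): step: R->5, L=7; G->plug->G->R->B->L->G->refl->A->L'->E->R'->H->plug->H
Char 2 ('H'): step: R->6, L=7; H->plug->H->R->C->L->E->refl->C->L'->A->R'->F->plug->F
Char 3 ('E'): step: R->7, L=7; E->plug->E->R->H->L->B->refl->F->L'->G->R'->B->plug->B
Char 4 ('F'): step: R->0, L->0 (L advanced); F->plug->F->R->A->L->F->refl->B->L'->H->R'->H->plug->H
Char 5 ('G'): step: R->1, L=0; G->plug->G->R->G->L->A->refl->G->L'->E->R'->H->plug->H
Char 6 ('C'): step: R->2, L=0; C->plug->C->R->H->L->B->refl->F->L'->A->R'->E->plug->E
Char 7 ('E'): step: R->3, L=0; E->plug->E->R->E->L->G->refl->A->L'->G->R'->B->plug->B
Char 8 ('A'): step: R->4, L=0; A->plug->A->R->F->L->E->refl->C->L'->C->R'->H->plug->H
Char 9 ('G'): step: R->5, L=0; G->plug->G->R->B->L->D->refl->H->L'->D->R'->A->plug->A
Char 10 ('G'): step: R->6, L=0; G->plug->G->R->D->L->H->refl->D->L'->B->R'->B->plug->B
Char 11 ('H'): step: R->7, L=0; H->plug->H->R->D->L->H->refl->D->L'->B->R'->G->plug->G
Final: ciphertext=HFBHHEBHABG, RIGHT=7, LEFT=0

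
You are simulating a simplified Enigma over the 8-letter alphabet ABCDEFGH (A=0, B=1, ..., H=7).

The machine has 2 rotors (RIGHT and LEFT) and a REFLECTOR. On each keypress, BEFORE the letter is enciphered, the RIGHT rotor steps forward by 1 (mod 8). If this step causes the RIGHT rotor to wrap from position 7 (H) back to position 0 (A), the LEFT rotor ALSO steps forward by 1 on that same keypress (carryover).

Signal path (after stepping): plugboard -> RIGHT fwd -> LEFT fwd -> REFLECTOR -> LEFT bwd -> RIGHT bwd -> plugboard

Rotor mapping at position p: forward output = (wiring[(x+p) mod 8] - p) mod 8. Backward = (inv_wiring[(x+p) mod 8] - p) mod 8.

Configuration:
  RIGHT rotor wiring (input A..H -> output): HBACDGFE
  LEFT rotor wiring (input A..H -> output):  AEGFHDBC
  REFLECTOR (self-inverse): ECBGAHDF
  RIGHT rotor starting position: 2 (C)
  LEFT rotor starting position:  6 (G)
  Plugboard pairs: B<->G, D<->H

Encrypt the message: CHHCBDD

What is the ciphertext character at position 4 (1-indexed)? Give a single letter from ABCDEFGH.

Char 1 ('C'): step: R->3, L=6; C->plug->C->R->D->L->G->refl->D->L'->A->R'->B->plug->G
Char 2 ('H'): step: R->4, L=6; H->plug->D->R->A->L->D->refl->G->L'->D->R'->E->plug->E
Char 3 ('H'): step: R->5, L=6; H->plug->D->R->C->L->C->refl->B->L'->G->R'->H->plug->D
Char 4 ('C'): step: R->6, L=6; C->plug->C->R->B->L->E->refl->A->L'->E->R'->F->plug->F

F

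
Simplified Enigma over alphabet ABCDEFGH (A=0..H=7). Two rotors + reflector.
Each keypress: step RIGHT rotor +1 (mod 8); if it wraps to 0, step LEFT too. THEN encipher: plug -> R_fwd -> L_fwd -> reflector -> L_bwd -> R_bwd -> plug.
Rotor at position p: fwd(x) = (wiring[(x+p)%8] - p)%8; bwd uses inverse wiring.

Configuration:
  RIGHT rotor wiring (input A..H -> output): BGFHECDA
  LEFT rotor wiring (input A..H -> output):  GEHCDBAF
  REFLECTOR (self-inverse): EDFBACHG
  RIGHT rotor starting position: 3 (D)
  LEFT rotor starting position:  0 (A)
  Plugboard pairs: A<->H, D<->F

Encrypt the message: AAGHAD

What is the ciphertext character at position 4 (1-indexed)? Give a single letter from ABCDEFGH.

Char 1 ('A'): step: R->4, L=0; A->plug->H->R->D->L->C->refl->F->L'->H->R'->C->plug->C
Char 2 ('A'): step: R->5, L=0; A->plug->H->R->H->L->F->refl->C->L'->D->R'->C->plug->C
Char 3 ('G'): step: R->6, L=0; G->plug->G->R->G->L->A->refl->E->L'->B->R'->F->plug->D
Char 4 ('H'): step: R->7, L=0; H->plug->A->R->B->L->E->refl->A->L'->G->R'->D->plug->F

F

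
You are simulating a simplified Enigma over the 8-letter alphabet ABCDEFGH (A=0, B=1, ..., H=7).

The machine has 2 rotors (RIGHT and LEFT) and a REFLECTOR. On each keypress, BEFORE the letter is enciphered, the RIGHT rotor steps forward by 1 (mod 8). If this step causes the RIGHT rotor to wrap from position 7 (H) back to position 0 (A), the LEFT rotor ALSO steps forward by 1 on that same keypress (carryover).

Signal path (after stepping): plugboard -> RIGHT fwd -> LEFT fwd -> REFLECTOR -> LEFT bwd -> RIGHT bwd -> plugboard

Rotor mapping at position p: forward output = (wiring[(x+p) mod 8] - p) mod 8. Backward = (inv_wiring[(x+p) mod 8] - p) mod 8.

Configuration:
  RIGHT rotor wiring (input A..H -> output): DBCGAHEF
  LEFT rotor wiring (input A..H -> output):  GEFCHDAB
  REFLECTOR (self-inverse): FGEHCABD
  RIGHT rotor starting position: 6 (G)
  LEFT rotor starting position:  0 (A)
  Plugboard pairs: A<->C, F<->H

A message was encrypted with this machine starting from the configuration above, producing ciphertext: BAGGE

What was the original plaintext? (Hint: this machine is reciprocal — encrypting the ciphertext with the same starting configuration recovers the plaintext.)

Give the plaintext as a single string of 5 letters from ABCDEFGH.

Char 1 ('B'): step: R->7, L=0; B->plug->B->R->E->L->H->refl->D->L'->F->R'->H->plug->F
Char 2 ('A'): step: R->0, L->1 (L advanced); A->plug->C->R->C->L->B->refl->G->L'->D->R'->A->plug->C
Char 3 ('G'): step: R->1, L=1; G->plug->G->R->E->L->C->refl->E->L'->B->R'->B->plug->B
Char 4 ('G'): step: R->2, L=1; G->plug->G->R->B->L->E->refl->C->L'->E->R'->B->plug->B
Char 5 ('E'): step: R->3, L=1; E->plug->E->R->C->L->B->refl->G->L'->D->R'->A->plug->C

Answer: FCBBC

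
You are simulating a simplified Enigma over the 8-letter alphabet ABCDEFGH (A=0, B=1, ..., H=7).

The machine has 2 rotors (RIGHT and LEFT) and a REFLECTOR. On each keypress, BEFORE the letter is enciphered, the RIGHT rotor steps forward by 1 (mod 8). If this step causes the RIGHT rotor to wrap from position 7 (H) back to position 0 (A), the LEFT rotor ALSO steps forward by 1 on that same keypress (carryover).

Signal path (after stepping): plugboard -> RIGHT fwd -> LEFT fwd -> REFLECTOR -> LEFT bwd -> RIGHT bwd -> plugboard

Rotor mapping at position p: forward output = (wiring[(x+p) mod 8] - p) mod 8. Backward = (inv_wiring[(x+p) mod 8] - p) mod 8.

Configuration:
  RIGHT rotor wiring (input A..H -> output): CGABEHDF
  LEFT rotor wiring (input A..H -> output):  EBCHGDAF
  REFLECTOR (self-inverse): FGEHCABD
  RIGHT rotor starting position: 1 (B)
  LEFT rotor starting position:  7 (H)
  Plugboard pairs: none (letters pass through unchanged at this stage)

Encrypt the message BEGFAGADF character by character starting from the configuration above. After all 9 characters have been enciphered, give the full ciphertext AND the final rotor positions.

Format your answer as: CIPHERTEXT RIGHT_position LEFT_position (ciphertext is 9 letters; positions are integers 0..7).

Char 1 ('B'): step: R->2, L=7; B->plug->B->R->H->L->B->refl->G->L'->A->R'->G->plug->G
Char 2 ('E'): step: R->3, L=7; E->plug->E->R->C->L->C->refl->E->L'->G->R'->A->plug->A
Char 3 ('G'): step: R->4, L=7; G->plug->G->R->E->L->A->refl->F->L'->B->R'->D->plug->D
Char 4 ('F'): step: R->5, L=7; F->plug->F->R->D->L->D->refl->H->L'->F->R'->D->plug->D
Char 5 ('A'): step: R->6, L=7; A->plug->A->R->F->L->H->refl->D->L'->D->R'->F->plug->F
Char 6 ('G'): step: R->7, L=7; G->plug->G->R->A->L->G->refl->B->L'->H->R'->C->plug->C
Char 7 ('A'): step: R->0, L->0 (L advanced); A->plug->A->R->C->L->C->refl->E->L'->A->R'->C->plug->C
Char 8 ('D'): step: R->1, L=0; D->plug->D->R->D->L->H->refl->D->L'->F->R'->A->plug->A
Char 9 ('F'): step: R->2, L=0; F->plug->F->R->D->L->H->refl->D->L'->F->R'->D->plug->D
Final: ciphertext=GADDFCCAD, RIGHT=2, LEFT=0

Answer: GADDFCCAD 2 0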